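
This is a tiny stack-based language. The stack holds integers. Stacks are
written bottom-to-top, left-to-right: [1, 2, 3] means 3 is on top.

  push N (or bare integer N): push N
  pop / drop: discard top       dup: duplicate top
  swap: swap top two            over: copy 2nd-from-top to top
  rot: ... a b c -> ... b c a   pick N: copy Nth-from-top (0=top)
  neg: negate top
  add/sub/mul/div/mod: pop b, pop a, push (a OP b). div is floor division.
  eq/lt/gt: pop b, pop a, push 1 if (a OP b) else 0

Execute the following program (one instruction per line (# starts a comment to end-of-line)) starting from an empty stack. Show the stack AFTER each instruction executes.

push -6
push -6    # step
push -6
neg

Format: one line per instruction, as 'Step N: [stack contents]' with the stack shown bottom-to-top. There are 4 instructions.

Step 1: [-6]
Step 2: [-6, -6]
Step 3: [-6, -6, -6]
Step 4: [-6, -6, 6]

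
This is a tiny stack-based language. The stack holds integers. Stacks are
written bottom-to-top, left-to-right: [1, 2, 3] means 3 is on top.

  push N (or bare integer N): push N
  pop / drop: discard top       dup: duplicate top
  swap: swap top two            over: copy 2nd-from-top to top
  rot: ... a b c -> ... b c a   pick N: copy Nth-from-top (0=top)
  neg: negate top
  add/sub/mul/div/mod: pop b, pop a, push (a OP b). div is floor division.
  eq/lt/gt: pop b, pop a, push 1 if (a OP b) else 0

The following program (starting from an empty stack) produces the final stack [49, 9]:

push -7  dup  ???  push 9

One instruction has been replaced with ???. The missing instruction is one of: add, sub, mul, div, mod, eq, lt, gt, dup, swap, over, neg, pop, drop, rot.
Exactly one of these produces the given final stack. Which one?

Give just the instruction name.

Stack before ???: [-7, -7]
Stack after ???:  [49]
The instruction that transforms [-7, -7] -> [49] is: mul

Answer: mul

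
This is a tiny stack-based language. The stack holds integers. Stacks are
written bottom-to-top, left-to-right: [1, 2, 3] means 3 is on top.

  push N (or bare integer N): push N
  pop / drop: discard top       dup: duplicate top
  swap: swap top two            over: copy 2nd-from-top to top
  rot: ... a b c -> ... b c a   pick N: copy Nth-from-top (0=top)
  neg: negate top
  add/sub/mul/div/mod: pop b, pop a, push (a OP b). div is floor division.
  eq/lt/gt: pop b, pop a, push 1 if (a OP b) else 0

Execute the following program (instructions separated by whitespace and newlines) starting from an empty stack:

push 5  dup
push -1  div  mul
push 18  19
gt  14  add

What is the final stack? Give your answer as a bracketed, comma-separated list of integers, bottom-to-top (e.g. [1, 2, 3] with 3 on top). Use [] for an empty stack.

Answer: [-25, 14]

Derivation:
After 'push 5': [5]
After 'dup': [5, 5]
After 'push -1': [5, 5, -1]
After 'div': [5, -5]
After 'mul': [-25]
After 'push 18': [-25, 18]
After 'push 19': [-25, 18, 19]
After 'gt': [-25, 0]
After 'push 14': [-25, 0, 14]
After 'add': [-25, 14]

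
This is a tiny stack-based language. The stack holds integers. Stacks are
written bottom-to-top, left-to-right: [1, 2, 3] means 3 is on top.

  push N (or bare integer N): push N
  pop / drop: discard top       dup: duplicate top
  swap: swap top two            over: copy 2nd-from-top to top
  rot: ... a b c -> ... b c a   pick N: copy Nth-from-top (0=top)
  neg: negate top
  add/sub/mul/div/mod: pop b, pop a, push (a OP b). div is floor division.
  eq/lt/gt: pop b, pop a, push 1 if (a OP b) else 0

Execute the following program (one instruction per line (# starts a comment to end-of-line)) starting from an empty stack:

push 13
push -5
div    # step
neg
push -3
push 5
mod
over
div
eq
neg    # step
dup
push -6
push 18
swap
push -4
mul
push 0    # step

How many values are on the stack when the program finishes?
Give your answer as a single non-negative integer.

After 'push 13': stack = [13] (depth 1)
After 'push -5': stack = [13, -5] (depth 2)
After 'div': stack = [-3] (depth 1)
After 'neg': stack = [3] (depth 1)
After 'push -3': stack = [3, -3] (depth 2)
After 'push 5': stack = [3, -3, 5] (depth 3)
After 'mod': stack = [3, 2] (depth 2)
After 'over': stack = [3, 2, 3] (depth 3)
After 'div': stack = [3, 0] (depth 2)
After 'eq': stack = [0] (depth 1)
After 'neg': stack = [0] (depth 1)
After 'dup': stack = [0, 0] (depth 2)
After 'push -6': stack = [0, 0, -6] (depth 3)
After 'push 18': stack = [0, 0, -6, 18] (depth 4)
After 'swap': stack = [0, 0, 18, -6] (depth 4)
After 'push -4': stack = [0, 0, 18, -6, -4] (depth 5)
After 'mul': stack = [0, 0, 18, 24] (depth 4)
After 'push 0': stack = [0, 0, 18, 24, 0] (depth 5)

Answer: 5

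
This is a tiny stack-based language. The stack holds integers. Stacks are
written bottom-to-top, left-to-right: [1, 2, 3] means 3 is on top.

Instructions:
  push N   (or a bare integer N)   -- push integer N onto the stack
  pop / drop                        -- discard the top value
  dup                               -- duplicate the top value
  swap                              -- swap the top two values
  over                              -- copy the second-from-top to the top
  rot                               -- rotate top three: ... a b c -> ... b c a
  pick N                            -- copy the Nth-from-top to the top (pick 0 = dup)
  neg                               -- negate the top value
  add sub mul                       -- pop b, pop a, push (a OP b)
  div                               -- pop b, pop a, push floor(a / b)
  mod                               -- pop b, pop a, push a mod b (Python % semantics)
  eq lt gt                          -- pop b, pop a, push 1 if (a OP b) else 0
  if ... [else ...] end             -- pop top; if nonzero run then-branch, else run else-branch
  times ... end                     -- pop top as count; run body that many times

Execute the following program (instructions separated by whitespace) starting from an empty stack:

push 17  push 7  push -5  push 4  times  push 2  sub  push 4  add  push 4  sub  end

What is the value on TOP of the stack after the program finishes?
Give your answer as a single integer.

Answer: -13

Derivation:
After 'push 17': [17]
After 'push 7': [17, 7]
After 'push -5': [17, 7, -5]
After 'push 4': [17, 7, -5, 4]
After 'times': [17, 7, -5]
After 'push 2': [17, 7, -5, 2]
After 'sub': [17, 7, -7]
After 'push 4': [17, 7, -7, 4]
After 'add': [17, 7, -3]
After 'push 4': [17, 7, -3, 4]
  ...
After 'push 4': [17, 7, -11, 4]
After 'add': [17, 7, -7]
After 'push 4': [17, 7, -7, 4]
After 'sub': [17, 7, -11]
After 'push 2': [17, 7, -11, 2]
After 'sub': [17, 7, -13]
After 'push 4': [17, 7, -13, 4]
After 'add': [17, 7, -9]
After 'push 4': [17, 7, -9, 4]
After 'sub': [17, 7, -13]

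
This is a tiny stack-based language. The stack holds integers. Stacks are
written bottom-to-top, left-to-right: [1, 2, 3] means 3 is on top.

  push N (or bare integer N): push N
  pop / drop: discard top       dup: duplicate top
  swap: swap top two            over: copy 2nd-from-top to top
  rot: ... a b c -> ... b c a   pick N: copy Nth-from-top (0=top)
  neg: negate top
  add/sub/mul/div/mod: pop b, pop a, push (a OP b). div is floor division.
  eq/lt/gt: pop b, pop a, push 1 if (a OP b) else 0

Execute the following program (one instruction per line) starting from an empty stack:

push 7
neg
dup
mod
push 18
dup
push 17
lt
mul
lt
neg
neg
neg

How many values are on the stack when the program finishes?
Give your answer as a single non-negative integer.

Answer: 1

Derivation:
After 'push 7': stack = [7] (depth 1)
After 'neg': stack = [-7] (depth 1)
After 'dup': stack = [-7, -7] (depth 2)
After 'mod': stack = [0] (depth 1)
After 'push 18': stack = [0, 18] (depth 2)
After 'dup': stack = [0, 18, 18] (depth 3)
After 'push 17': stack = [0, 18, 18, 17] (depth 4)
After 'lt': stack = [0, 18, 0] (depth 3)
After 'mul': stack = [0, 0] (depth 2)
After 'lt': stack = [0] (depth 1)
After 'neg': stack = [0] (depth 1)
After 'neg': stack = [0] (depth 1)
After 'neg': stack = [0] (depth 1)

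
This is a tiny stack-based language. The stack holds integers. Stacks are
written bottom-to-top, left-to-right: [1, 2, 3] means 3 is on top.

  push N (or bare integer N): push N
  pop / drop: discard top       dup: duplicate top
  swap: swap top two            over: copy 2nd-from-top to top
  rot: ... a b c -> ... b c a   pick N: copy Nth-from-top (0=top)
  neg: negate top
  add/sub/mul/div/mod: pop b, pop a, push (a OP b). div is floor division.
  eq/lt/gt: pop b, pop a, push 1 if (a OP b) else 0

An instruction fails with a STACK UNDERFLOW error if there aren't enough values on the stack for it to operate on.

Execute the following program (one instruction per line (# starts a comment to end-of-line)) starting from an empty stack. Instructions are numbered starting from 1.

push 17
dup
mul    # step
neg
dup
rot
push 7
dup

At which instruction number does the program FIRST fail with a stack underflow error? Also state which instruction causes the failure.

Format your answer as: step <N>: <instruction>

Step 1 ('push 17'): stack = [17], depth = 1
Step 2 ('dup'): stack = [17, 17], depth = 2
Step 3 ('mul'): stack = [289], depth = 1
Step 4 ('neg'): stack = [-289], depth = 1
Step 5 ('dup'): stack = [-289, -289], depth = 2
Step 6 ('rot'): needs 3 value(s) but depth is 2 — STACK UNDERFLOW

Answer: step 6: rot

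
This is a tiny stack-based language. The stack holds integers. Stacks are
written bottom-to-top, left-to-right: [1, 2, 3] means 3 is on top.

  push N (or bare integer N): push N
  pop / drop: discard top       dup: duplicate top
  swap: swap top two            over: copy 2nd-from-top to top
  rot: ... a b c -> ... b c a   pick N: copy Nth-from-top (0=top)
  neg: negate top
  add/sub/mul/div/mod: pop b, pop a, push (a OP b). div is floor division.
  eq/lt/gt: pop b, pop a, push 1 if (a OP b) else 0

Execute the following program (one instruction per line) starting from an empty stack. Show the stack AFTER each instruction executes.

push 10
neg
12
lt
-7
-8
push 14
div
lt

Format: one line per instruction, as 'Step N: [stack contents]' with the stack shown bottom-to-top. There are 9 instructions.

Step 1: [10]
Step 2: [-10]
Step 3: [-10, 12]
Step 4: [1]
Step 5: [1, -7]
Step 6: [1, -7, -8]
Step 7: [1, -7, -8, 14]
Step 8: [1, -7, -1]
Step 9: [1, 1]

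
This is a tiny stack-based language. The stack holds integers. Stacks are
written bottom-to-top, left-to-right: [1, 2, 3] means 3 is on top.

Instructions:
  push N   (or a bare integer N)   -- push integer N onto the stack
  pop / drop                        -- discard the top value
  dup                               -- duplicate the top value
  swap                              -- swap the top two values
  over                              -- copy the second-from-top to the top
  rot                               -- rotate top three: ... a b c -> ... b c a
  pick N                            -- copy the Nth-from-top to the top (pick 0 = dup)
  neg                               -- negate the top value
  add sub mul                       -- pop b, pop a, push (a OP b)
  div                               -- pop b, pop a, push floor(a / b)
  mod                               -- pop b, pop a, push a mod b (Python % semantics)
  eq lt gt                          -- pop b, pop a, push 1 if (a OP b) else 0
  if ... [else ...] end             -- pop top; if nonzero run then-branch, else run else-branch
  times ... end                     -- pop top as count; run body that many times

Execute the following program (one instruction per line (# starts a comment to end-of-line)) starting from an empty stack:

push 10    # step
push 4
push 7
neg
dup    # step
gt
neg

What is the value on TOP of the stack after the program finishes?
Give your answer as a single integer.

After 'push 10': [10]
After 'push 4': [10, 4]
After 'push 7': [10, 4, 7]
After 'neg': [10, 4, -7]
After 'dup': [10, 4, -7, -7]
After 'gt': [10, 4, 0]
After 'neg': [10, 4, 0]

Answer: 0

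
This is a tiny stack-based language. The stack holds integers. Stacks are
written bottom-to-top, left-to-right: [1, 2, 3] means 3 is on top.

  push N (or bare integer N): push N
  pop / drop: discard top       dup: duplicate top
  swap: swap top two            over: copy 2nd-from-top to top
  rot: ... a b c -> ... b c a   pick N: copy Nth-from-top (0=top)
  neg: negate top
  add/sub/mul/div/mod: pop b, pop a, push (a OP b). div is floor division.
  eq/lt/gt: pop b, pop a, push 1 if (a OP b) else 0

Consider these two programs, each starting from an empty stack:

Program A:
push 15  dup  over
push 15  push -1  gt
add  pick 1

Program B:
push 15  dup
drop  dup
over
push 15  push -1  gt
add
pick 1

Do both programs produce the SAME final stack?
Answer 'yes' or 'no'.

Answer: yes

Derivation:
Program A trace:
  After 'push 15': [15]
  After 'dup': [15, 15]
  After 'over': [15, 15, 15]
  After 'push 15': [15, 15, 15, 15]
  After 'push -1': [15, 15, 15, 15, -1]
  After 'gt': [15, 15, 15, 1]
  After 'add': [15, 15, 16]
  After 'pick 1': [15, 15, 16, 15]
Program A final stack: [15, 15, 16, 15]

Program B trace:
  After 'push 15': [15]
  After 'dup': [15, 15]
  After 'drop': [15]
  After 'dup': [15, 15]
  After 'over': [15, 15, 15]
  After 'push 15': [15, 15, 15, 15]
  After 'push -1': [15, 15, 15, 15, -1]
  After 'gt': [15, 15, 15, 1]
  After 'add': [15, 15, 16]
  After 'pick 1': [15, 15, 16, 15]
Program B final stack: [15, 15, 16, 15]
Same: yes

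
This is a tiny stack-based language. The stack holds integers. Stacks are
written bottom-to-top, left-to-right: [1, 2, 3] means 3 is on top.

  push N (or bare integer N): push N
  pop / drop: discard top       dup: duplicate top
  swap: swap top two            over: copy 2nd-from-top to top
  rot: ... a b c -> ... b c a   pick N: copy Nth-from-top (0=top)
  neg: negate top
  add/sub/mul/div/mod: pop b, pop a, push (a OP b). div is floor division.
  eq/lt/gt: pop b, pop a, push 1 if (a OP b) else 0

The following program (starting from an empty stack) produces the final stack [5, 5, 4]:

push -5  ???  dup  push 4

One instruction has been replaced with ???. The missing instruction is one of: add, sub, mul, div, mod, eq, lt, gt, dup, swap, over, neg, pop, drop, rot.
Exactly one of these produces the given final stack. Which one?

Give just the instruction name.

Answer: neg

Derivation:
Stack before ???: [-5]
Stack after ???:  [5]
The instruction that transforms [-5] -> [5] is: neg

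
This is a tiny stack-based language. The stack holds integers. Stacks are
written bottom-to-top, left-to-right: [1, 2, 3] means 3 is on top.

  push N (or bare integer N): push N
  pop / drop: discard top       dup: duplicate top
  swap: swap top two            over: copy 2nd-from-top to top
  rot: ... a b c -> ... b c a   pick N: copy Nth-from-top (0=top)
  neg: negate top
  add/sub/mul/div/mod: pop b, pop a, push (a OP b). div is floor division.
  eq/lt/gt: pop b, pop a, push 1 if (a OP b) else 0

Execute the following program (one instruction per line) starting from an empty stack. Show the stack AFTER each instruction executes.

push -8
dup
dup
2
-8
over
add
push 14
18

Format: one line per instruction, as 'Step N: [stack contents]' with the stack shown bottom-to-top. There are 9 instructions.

Step 1: [-8]
Step 2: [-8, -8]
Step 3: [-8, -8, -8]
Step 4: [-8, -8, -8, 2]
Step 5: [-8, -8, -8, 2, -8]
Step 6: [-8, -8, -8, 2, -8, 2]
Step 7: [-8, -8, -8, 2, -6]
Step 8: [-8, -8, -8, 2, -6, 14]
Step 9: [-8, -8, -8, 2, -6, 14, 18]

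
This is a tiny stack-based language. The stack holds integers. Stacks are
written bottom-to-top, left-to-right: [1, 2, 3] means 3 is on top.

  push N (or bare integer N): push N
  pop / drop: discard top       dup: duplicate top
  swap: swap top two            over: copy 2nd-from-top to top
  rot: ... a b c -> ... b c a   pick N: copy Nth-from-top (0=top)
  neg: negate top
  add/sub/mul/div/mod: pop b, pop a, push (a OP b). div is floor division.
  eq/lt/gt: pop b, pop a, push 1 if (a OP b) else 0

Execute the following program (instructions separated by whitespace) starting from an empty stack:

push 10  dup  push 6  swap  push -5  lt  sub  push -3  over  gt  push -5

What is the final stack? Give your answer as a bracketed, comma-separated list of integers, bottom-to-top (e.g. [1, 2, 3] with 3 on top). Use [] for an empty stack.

After 'push 10': [10]
After 'dup': [10, 10]
After 'push 6': [10, 10, 6]
After 'swap': [10, 6, 10]
After 'push -5': [10, 6, 10, -5]
After 'lt': [10, 6, 0]
After 'sub': [10, 6]
After 'push -3': [10, 6, -3]
After 'over': [10, 6, -3, 6]
After 'gt': [10, 6, 0]
After 'push -5': [10, 6, 0, -5]

Answer: [10, 6, 0, -5]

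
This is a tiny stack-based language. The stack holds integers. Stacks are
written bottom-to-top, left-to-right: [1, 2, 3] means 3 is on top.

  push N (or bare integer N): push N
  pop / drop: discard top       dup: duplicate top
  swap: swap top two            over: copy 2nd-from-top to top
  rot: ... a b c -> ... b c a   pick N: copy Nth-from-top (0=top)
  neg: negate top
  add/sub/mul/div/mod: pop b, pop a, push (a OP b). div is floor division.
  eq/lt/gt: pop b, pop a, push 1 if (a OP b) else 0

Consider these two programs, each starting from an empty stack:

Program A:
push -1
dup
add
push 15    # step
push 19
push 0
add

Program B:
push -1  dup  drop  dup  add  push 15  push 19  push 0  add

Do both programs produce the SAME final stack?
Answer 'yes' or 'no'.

Program A trace:
  After 'push -1': [-1]
  After 'dup': [-1, -1]
  After 'add': [-2]
  After 'push 15': [-2, 15]
  After 'push 19': [-2, 15, 19]
  After 'push 0': [-2, 15, 19, 0]
  After 'add': [-2, 15, 19]
Program A final stack: [-2, 15, 19]

Program B trace:
  After 'push -1': [-1]
  After 'dup': [-1, -1]
  After 'drop': [-1]
  After 'dup': [-1, -1]
  After 'add': [-2]
  After 'push 15': [-2, 15]
  After 'push 19': [-2, 15, 19]
  After 'push 0': [-2, 15, 19, 0]
  After 'add': [-2, 15, 19]
Program B final stack: [-2, 15, 19]
Same: yes

Answer: yes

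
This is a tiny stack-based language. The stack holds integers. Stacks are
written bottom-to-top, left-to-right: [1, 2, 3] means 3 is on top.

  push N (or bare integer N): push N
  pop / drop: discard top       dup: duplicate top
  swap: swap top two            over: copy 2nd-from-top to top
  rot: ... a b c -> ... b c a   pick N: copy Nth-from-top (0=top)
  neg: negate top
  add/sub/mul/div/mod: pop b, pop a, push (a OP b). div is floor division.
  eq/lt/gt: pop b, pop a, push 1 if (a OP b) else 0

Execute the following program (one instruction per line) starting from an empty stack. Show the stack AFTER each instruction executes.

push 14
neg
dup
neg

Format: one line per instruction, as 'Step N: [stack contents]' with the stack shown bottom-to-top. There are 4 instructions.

Step 1: [14]
Step 2: [-14]
Step 3: [-14, -14]
Step 4: [-14, 14]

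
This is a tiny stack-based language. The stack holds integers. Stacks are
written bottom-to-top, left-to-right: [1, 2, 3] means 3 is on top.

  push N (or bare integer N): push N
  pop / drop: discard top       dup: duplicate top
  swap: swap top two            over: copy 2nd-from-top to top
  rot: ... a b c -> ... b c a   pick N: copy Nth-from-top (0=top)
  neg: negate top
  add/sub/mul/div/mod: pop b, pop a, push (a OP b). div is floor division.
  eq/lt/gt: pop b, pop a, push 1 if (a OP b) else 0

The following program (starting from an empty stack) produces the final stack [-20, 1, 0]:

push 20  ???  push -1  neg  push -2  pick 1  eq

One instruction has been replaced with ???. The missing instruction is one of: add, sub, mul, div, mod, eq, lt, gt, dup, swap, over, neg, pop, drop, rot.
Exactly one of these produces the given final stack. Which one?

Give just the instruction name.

Answer: neg

Derivation:
Stack before ???: [20]
Stack after ???:  [-20]
The instruction that transforms [20] -> [-20] is: neg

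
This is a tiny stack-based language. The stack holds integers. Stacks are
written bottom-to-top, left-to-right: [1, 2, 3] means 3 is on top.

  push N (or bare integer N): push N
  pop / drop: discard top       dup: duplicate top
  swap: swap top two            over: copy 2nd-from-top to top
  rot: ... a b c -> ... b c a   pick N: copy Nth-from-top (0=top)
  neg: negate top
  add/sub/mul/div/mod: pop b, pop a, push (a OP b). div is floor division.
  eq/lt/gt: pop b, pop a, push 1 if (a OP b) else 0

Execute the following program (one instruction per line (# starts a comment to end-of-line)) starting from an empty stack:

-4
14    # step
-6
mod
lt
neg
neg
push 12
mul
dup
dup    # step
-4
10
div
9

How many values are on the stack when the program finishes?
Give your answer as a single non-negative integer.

Answer: 5

Derivation:
After 'push -4': stack = [-4] (depth 1)
After 'push 14': stack = [-4, 14] (depth 2)
After 'push -6': stack = [-4, 14, -6] (depth 3)
After 'mod': stack = [-4, -4] (depth 2)
After 'lt': stack = [0] (depth 1)
After 'neg': stack = [0] (depth 1)
After 'neg': stack = [0] (depth 1)
After 'push 12': stack = [0, 12] (depth 2)
After 'mul': stack = [0] (depth 1)
After 'dup': stack = [0, 0] (depth 2)
After 'dup': stack = [0, 0, 0] (depth 3)
After 'push -4': stack = [0, 0, 0, -4] (depth 4)
After 'push 10': stack = [0, 0, 0, -4, 10] (depth 5)
After 'div': stack = [0, 0, 0, -1] (depth 4)
After 'push 9': stack = [0, 0, 0, -1, 9] (depth 5)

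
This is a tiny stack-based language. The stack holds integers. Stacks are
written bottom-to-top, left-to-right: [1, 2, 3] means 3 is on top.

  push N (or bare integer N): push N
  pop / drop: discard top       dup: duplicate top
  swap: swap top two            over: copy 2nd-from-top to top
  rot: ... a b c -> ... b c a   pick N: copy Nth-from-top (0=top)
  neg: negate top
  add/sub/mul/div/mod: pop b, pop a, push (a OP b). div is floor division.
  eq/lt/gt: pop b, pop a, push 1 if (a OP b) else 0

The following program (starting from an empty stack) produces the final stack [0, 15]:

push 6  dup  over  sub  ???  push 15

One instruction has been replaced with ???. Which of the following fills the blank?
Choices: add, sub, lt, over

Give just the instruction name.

Answer: lt

Derivation:
Stack before ???: [6, 0]
Stack after ???:  [0]
Checking each choice:
  add: produces [6, 15]
  sub: produces [6, 15]
  lt: MATCH
  over: produces [6, 0, 6, 15]


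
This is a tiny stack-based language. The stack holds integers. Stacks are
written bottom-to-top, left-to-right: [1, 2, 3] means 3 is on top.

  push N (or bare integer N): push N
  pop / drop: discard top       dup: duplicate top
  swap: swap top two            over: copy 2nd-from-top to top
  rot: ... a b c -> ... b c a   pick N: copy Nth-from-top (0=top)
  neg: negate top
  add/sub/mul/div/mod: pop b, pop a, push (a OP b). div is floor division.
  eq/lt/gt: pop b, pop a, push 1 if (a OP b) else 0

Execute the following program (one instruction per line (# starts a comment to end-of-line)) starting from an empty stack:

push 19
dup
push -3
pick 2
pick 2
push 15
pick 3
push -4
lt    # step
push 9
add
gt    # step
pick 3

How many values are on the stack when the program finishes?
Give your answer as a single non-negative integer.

Answer: 7

Derivation:
After 'push 19': stack = [19] (depth 1)
After 'dup': stack = [19, 19] (depth 2)
After 'push -3': stack = [19, 19, -3] (depth 3)
After 'pick 2': stack = [19, 19, -3, 19] (depth 4)
After 'pick 2': stack = [19, 19, -3, 19, 19] (depth 5)
After 'push 15': stack = [19, 19, -3, 19, 19, 15] (depth 6)
After 'pick 3': stack = [19, 19, -3, 19, 19, 15, -3] (depth 7)
After 'push -4': stack = [19, 19, -3, 19, 19, 15, -3, -4] (depth 8)
After 'lt': stack = [19, 19, -3, 19, 19, 15, 0] (depth 7)
After 'push 9': stack = [19, 19, -3, 19, 19, 15, 0, 9] (depth 8)
After 'add': stack = [19, 19, -3, 19, 19, 15, 9] (depth 7)
After 'gt': stack = [19, 19, -3, 19, 19, 1] (depth 6)
After 'pick 3': stack = [19, 19, -3, 19, 19, 1, -3] (depth 7)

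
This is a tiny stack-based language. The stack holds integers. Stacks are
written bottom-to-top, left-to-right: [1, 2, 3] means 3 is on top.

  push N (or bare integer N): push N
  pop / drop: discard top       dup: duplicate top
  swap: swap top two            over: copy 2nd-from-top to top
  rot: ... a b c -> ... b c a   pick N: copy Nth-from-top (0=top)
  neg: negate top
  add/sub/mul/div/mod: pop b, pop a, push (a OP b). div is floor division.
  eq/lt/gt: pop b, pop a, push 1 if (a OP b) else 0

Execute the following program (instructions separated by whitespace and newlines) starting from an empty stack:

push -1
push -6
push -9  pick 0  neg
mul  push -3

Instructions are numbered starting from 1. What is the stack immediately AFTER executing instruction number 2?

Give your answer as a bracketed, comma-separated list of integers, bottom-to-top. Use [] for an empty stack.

Step 1 ('push -1'): [-1]
Step 2 ('push -6'): [-1, -6]

Answer: [-1, -6]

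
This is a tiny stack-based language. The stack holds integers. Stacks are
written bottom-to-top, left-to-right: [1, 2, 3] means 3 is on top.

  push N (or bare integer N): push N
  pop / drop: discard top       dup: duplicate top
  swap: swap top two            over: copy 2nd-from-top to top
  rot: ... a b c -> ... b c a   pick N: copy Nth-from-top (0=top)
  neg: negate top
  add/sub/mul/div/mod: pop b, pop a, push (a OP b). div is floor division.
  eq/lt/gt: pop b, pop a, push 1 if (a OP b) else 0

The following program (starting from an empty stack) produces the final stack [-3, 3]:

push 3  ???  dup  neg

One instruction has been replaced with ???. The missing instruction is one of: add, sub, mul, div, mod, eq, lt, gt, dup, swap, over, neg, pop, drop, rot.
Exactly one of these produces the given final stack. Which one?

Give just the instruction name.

Answer: neg

Derivation:
Stack before ???: [3]
Stack after ???:  [-3]
The instruction that transforms [3] -> [-3] is: neg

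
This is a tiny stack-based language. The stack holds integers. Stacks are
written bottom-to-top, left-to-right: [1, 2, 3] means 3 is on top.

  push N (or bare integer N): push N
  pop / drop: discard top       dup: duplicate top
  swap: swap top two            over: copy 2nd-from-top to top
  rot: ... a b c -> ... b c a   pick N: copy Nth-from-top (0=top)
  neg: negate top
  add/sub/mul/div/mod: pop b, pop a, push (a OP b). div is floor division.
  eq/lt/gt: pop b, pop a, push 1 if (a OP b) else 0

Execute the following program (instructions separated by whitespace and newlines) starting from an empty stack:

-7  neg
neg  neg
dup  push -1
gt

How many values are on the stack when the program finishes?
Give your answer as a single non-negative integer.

Answer: 2

Derivation:
After 'push -7': stack = [-7] (depth 1)
After 'neg': stack = [7] (depth 1)
After 'neg': stack = [-7] (depth 1)
After 'neg': stack = [7] (depth 1)
After 'dup': stack = [7, 7] (depth 2)
After 'push -1': stack = [7, 7, -1] (depth 3)
After 'gt': stack = [7, 1] (depth 2)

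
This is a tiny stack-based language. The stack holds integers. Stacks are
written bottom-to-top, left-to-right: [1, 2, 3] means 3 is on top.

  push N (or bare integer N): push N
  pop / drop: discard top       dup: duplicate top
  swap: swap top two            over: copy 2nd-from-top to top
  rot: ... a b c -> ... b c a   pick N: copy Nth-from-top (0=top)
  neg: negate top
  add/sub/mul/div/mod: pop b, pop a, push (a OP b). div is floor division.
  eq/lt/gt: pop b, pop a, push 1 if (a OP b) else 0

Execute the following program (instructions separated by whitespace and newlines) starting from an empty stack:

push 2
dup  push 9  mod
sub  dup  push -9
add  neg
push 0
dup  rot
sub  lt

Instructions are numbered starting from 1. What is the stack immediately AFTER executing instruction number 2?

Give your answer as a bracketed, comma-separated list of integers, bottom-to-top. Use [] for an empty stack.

Answer: [2, 2]

Derivation:
Step 1 ('push 2'): [2]
Step 2 ('dup'): [2, 2]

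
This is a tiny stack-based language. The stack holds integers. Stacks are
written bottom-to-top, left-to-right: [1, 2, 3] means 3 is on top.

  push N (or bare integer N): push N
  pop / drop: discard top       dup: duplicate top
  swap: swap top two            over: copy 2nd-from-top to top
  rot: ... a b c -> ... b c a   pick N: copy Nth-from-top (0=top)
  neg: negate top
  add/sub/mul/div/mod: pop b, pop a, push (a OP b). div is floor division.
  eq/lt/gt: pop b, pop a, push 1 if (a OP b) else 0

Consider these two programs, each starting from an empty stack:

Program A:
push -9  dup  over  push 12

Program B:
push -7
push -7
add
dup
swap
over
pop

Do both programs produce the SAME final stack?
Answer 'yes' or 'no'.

Answer: no

Derivation:
Program A trace:
  After 'push -9': [-9]
  After 'dup': [-9, -9]
  After 'over': [-9, -9, -9]
  After 'push 12': [-9, -9, -9, 12]
Program A final stack: [-9, -9, -9, 12]

Program B trace:
  After 'push -7': [-7]
  After 'push -7': [-7, -7]
  After 'add': [-14]
  After 'dup': [-14, -14]
  After 'swap': [-14, -14]
  After 'over': [-14, -14, -14]
  After 'pop': [-14, -14]
Program B final stack: [-14, -14]
Same: no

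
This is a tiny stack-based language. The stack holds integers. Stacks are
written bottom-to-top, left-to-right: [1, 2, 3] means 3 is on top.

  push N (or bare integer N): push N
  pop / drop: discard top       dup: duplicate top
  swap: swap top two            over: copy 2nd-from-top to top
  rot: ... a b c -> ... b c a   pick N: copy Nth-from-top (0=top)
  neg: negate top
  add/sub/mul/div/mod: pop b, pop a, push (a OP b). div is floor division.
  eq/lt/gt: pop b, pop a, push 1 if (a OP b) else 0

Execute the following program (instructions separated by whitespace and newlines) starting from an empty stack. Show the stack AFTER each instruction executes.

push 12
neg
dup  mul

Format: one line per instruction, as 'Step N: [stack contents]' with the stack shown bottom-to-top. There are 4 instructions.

Step 1: [12]
Step 2: [-12]
Step 3: [-12, -12]
Step 4: [144]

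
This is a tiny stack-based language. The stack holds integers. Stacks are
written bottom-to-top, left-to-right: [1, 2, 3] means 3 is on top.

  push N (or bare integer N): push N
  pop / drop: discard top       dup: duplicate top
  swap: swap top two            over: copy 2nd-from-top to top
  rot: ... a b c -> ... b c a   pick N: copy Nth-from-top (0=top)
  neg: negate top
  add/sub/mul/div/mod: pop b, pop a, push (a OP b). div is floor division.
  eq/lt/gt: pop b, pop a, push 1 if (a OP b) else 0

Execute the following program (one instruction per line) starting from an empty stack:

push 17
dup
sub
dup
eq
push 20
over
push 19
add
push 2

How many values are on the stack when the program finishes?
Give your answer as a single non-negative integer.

Answer: 4

Derivation:
After 'push 17': stack = [17] (depth 1)
After 'dup': stack = [17, 17] (depth 2)
After 'sub': stack = [0] (depth 1)
After 'dup': stack = [0, 0] (depth 2)
After 'eq': stack = [1] (depth 1)
After 'push 20': stack = [1, 20] (depth 2)
After 'over': stack = [1, 20, 1] (depth 3)
After 'push 19': stack = [1, 20, 1, 19] (depth 4)
After 'add': stack = [1, 20, 20] (depth 3)
After 'push 2': stack = [1, 20, 20, 2] (depth 4)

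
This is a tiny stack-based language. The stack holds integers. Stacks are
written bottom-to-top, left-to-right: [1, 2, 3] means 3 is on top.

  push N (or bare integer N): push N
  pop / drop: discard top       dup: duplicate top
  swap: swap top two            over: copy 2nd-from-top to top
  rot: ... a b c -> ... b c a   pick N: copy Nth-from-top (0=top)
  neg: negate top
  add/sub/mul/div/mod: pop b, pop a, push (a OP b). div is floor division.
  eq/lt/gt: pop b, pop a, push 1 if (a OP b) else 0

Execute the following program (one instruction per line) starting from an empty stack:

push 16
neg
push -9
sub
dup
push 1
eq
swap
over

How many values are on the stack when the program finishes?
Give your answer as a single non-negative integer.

After 'push 16': stack = [16] (depth 1)
After 'neg': stack = [-16] (depth 1)
After 'push -9': stack = [-16, -9] (depth 2)
After 'sub': stack = [-7] (depth 1)
After 'dup': stack = [-7, -7] (depth 2)
After 'push 1': stack = [-7, -7, 1] (depth 3)
After 'eq': stack = [-7, 0] (depth 2)
After 'swap': stack = [0, -7] (depth 2)
After 'over': stack = [0, -7, 0] (depth 3)

Answer: 3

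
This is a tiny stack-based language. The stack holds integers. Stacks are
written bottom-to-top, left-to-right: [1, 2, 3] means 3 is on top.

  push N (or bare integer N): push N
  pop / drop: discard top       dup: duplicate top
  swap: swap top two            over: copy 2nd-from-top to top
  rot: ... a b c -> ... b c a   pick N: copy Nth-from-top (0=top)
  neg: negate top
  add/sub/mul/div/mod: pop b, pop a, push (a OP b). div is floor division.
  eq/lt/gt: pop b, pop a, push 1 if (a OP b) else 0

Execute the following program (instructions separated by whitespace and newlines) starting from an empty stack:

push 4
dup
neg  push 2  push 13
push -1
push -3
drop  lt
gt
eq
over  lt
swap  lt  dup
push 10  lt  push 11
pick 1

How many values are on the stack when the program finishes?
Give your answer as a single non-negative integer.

Answer: 4

Derivation:
After 'push 4': stack = [4] (depth 1)
After 'dup': stack = [4, 4] (depth 2)
After 'neg': stack = [4, -4] (depth 2)
After 'push 2': stack = [4, -4, 2] (depth 3)
After 'push 13': stack = [4, -4, 2, 13] (depth 4)
After 'push -1': stack = [4, -4, 2, 13, -1] (depth 5)
After 'push -3': stack = [4, -4, 2, 13, -1, -3] (depth 6)
After 'drop': stack = [4, -4, 2, 13, -1] (depth 5)
After 'lt': stack = [4, -4, 2, 0] (depth 4)
After 'gt': stack = [4, -4, 1] (depth 3)
After 'eq': stack = [4, 0] (depth 2)
After 'over': stack = [4, 0, 4] (depth 3)
After 'lt': stack = [4, 1] (depth 2)
After 'swap': stack = [1, 4] (depth 2)
After 'lt': stack = [1] (depth 1)
After 'dup': stack = [1, 1] (depth 2)
After 'push 10': stack = [1, 1, 10] (depth 3)
After 'lt': stack = [1, 1] (depth 2)
After 'push 11': stack = [1, 1, 11] (depth 3)
After 'pick 1': stack = [1, 1, 11, 1] (depth 4)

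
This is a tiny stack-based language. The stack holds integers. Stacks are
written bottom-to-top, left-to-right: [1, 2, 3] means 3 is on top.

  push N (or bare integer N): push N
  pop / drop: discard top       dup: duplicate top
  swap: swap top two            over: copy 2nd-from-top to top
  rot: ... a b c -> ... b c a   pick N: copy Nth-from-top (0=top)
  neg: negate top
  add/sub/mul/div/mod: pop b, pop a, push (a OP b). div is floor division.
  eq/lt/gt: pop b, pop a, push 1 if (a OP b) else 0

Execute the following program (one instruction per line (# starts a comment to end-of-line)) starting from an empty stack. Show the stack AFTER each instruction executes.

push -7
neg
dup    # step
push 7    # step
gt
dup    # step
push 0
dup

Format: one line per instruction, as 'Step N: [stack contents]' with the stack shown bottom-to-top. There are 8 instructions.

Step 1: [-7]
Step 2: [7]
Step 3: [7, 7]
Step 4: [7, 7, 7]
Step 5: [7, 0]
Step 6: [7, 0, 0]
Step 7: [7, 0, 0, 0]
Step 8: [7, 0, 0, 0, 0]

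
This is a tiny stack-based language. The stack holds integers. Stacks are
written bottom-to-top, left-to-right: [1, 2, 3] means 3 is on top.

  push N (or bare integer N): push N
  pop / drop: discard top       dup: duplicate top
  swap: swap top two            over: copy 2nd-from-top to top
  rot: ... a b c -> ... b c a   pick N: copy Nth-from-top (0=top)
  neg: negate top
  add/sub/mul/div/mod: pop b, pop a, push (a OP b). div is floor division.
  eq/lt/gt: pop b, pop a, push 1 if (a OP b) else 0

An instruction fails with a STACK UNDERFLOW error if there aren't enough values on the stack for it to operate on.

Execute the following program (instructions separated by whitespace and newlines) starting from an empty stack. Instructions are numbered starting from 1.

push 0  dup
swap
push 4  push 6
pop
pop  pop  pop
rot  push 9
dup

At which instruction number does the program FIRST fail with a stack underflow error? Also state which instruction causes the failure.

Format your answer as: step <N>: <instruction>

Answer: step 10: rot

Derivation:
Step 1 ('push 0'): stack = [0], depth = 1
Step 2 ('dup'): stack = [0, 0], depth = 2
Step 3 ('swap'): stack = [0, 0], depth = 2
Step 4 ('push 4'): stack = [0, 0, 4], depth = 3
Step 5 ('push 6'): stack = [0, 0, 4, 6], depth = 4
Step 6 ('pop'): stack = [0, 0, 4], depth = 3
Step 7 ('pop'): stack = [0, 0], depth = 2
Step 8 ('pop'): stack = [0], depth = 1
Step 9 ('pop'): stack = [], depth = 0
Step 10 ('rot'): needs 3 value(s) but depth is 0 — STACK UNDERFLOW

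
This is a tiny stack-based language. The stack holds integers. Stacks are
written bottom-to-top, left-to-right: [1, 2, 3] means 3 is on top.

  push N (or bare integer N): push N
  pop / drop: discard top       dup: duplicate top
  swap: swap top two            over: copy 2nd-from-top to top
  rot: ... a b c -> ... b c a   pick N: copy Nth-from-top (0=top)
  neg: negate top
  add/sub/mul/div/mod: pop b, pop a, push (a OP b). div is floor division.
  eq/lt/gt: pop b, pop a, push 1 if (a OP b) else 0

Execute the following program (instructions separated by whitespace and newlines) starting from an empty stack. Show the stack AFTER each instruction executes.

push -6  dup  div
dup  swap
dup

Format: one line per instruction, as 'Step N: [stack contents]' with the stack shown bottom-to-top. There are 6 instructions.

Step 1: [-6]
Step 2: [-6, -6]
Step 3: [1]
Step 4: [1, 1]
Step 5: [1, 1]
Step 6: [1, 1, 1]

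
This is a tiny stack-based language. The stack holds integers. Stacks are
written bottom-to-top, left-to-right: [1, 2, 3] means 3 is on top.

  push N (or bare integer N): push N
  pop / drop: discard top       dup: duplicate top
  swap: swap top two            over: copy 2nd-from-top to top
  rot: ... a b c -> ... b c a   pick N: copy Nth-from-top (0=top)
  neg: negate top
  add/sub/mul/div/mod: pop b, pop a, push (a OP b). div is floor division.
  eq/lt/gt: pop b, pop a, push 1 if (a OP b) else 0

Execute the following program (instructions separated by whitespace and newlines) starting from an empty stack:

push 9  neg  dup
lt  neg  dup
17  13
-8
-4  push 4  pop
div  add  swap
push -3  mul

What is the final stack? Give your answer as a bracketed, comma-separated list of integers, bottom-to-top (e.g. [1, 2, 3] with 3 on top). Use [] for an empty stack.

Answer: [0, 0, 15, -51]

Derivation:
After 'push 9': [9]
After 'neg': [-9]
After 'dup': [-9, -9]
After 'lt': [0]
After 'neg': [0]
After 'dup': [0, 0]
After 'push 17': [0, 0, 17]
After 'push 13': [0, 0, 17, 13]
After 'push -8': [0, 0, 17, 13, -8]
After 'push -4': [0, 0, 17, 13, -8, -4]
After 'push 4': [0, 0, 17, 13, -8, -4, 4]
After 'pop': [0, 0, 17, 13, -8, -4]
After 'div': [0, 0, 17, 13, 2]
After 'add': [0, 0, 17, 15]
After 'swap': [0, 0, 15, 17]
After 'push -3': [0, 0, 15, 17, -3]
After 'mul': [0, 0, 15, -51]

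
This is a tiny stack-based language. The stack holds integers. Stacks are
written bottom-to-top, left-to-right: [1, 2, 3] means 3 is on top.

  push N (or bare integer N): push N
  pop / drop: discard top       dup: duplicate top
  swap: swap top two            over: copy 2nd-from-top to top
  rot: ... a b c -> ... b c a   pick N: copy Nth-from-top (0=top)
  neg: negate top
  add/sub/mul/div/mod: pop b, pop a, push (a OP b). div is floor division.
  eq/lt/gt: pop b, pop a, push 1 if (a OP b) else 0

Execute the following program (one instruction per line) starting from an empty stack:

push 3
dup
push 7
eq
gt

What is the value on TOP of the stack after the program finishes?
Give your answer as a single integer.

Answer: 1

Derivation:
After 'push 3': [3]
After 'dup': [3, 3]
After 'push 7': [3, 3, 7]
After 'eq': [3, 0]
After 'gt': [1]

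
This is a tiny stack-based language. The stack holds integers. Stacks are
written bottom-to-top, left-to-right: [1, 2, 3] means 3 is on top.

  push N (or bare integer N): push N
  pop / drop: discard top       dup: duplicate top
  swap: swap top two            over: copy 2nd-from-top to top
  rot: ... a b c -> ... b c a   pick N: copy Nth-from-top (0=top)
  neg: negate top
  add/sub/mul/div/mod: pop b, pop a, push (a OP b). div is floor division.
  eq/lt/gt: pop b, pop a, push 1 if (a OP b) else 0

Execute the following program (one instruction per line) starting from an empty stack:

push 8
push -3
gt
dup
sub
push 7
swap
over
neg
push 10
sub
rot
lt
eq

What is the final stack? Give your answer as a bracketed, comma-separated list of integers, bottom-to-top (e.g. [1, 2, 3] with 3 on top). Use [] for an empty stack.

Answer: [0]

Derivation:
After 'push 8': [8]
After 'push -3': [8, -3]
After 'gt': [1]
After 'dup': [1, 1]
After 'sub': [0]
After 'push 7': [0, 7]
After 'swap': [7, 0]
After 'over': [7, 0, 7]
After 'neg': [7, 0, -7]
After 'push 10': [7, 0, -7, 10]
After 'sub': [7, 0, -17]
After 'rot': [0, -17, 7]
After 'lt': [0, 1]
After 'eq': [0]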